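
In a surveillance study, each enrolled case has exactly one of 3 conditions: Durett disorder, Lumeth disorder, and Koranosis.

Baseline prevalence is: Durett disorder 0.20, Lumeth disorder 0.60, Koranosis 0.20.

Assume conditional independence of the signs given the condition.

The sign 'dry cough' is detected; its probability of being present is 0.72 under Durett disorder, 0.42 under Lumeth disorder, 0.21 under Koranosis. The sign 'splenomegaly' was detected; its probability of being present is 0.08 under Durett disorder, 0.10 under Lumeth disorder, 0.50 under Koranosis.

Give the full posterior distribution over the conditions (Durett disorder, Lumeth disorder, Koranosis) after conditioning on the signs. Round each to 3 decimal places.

0.200, 0.437, 0.364

By Bayes' rule with conditional independence, the unnormalized weight for each hypothesis is prior × ∏ likelihoods:
  Durett disorder: 0.20 × 0.72 × 0.08 = 0.01152
  Lumeth disorder: 0.60 × 0.42 × 0.10 = 0.0252
  Koranosis: 0.20 × 0.21 × 0.50 = 0.021
Marginal likelihood of the evidence = 0.05772.
P(Durett disorder | evidence) = 0.01152 / 0.05772 ≈ 0.200
P(Lumeth disorder | evidence) = 0.0252 / 0.05772 ≈ 0.437
P(Koranosis | evidence) = 0.021 / 0.05772 ≈ 0.364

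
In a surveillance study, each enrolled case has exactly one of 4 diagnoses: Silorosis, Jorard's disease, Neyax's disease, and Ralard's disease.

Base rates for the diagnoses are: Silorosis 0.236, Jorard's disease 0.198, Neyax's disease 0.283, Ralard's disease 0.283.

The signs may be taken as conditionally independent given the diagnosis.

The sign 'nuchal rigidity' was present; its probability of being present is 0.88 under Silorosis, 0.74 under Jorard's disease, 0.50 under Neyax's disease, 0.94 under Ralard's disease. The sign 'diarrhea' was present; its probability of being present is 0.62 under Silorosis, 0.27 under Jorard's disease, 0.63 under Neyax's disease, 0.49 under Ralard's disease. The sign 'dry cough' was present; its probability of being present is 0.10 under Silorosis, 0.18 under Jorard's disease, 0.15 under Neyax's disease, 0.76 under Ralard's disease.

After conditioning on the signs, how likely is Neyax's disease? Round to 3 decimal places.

Multiply each prior by the joint likelihood of the sign pattern:
  Silorosis: 0.236 × 0.88 × 0.62 × 0.10 = 0.012876
  Jorard's disease: 0.198 × 0.74 × 0.27 × 0.18 = 0.0071209
  Neyax's disease: 0.283 × 0.50 × 0.63 × 0.15 = 0.013372
  Ralard's disease: 0.283 × 0.94 × 0.49 × 0.76 = 0.099066
Marginal likelihood of the evidence = 0.13243.
P(Neyax's disease | evidence) = 0.013372 / 0.13243 ≈ 0.101.

0.101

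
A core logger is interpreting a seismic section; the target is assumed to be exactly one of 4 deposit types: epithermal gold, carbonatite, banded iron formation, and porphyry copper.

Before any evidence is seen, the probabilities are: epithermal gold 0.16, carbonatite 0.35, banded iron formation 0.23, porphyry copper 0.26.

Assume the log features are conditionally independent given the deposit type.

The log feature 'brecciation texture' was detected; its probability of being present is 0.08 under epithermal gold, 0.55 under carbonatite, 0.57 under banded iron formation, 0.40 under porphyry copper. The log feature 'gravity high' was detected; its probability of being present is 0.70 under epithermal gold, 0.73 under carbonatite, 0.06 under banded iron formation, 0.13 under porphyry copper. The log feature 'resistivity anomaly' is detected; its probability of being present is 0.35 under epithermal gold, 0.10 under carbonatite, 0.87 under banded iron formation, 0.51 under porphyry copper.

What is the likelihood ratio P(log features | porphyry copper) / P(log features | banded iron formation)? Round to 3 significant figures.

0.891

Joint likelihood of the log feature pattern under each hypothesis:
  porphyry copper: 0.40 × 0.13 × 0.51 = 0.02652
  banded iron formation: 0.57 × 0.06 × 0.87 = 0.029754
Bayes factor = 0.02652 / 0.029754 ≈ 0.891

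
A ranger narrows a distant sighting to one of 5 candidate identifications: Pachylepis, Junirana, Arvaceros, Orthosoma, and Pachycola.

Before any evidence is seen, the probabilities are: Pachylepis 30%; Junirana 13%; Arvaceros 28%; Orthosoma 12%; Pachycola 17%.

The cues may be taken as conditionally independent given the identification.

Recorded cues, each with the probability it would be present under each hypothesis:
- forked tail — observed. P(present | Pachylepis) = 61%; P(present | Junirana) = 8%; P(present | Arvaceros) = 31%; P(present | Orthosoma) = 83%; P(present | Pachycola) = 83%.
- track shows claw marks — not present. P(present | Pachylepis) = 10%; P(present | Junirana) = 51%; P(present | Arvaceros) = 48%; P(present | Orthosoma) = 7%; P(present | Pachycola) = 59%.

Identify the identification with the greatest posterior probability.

By Bayes' rule with conditional independence, the unnormalized weight for each hypothesis is prior × ∏ likelihoods (using 1 − P(present | H) for each absent cue):
  Pachylepis: 0.30 × 0.61 × (1 − 0.10) = 0.1647
  Junirana: 0.13 × 0.08 × (1 − 0.51) = 0.005096
  Arvaceros: 0.28 × 0.31 × (1 − 0.48) = 0.045136
  Orthosoma: 0.12 × 0.83 × (1 − 0.07) = 0.092628
  Pachycola: 0.17 × 0.83 × (1 − 0.59) = 0.057851
Marginal likelihood of the evidence = 0.36541.
P(Pachylepis | evidence) ≈ 0.1647 / 0.36541 ≈ 0.451
P(Junirana | evidence) ≈ 0.005096 / 0.36541 ≈ 0.014
P(Arvaceros | evidence) ≈ 0.045136 / 0.36541 ≈ 0.124
P(Orthosoma | evidence) ≈ 0.092628 / 0.36541 ≈ 0.253
P(Pachycola | evidence) ≈ 0.057851 / 0.36541 ≈ 0.158
The largest is 0.451, so Pachylepis is most probable.

Pachylepis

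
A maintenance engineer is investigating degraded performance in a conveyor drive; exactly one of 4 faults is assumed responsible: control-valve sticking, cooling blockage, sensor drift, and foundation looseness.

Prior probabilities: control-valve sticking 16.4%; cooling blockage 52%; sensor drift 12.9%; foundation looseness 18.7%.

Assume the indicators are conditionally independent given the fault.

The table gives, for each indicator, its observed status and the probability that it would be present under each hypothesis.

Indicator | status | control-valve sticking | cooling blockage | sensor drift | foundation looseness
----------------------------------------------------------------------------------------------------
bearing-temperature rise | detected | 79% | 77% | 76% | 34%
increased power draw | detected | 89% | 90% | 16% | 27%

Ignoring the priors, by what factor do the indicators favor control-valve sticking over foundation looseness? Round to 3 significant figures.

Take the product of per-indicator likelihoods under each hypothesis, then divide.
  control-valve sticking: 0.79 × 0.89 = 0.7031
  foundation looseness: 0.34 × 0.27 = 0.0918
Bayes factor = 0.7031 / 0.0918 ≈ 7.66

7.66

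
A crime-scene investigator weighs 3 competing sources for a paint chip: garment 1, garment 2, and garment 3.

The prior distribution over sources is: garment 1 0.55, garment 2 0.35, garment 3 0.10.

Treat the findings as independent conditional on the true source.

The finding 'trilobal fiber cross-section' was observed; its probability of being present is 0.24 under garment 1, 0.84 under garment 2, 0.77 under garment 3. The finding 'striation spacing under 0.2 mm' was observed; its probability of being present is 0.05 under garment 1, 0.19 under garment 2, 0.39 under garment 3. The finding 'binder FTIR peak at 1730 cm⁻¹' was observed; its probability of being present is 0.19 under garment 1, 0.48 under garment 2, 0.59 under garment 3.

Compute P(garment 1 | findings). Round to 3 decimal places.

0.027

For each hypothesis, the unnormalized posterior weight is prior × product of the finding likelihoods:
  garment 1: 0.55 × 0.24 × 0.05 × 0.19 = 0.001254
  garment 2: 0.35 × 0.84 × 0.19 × 0.48 = 0.026813
  garment 3: 0.10 × 0.77 × 0.39 × 0.59 = 0.017718
Marginal likelihood of the evidence = 0.045784.
P(garment 1 | evidence) = 0.001254 / 0.045784 ≈ 0.027.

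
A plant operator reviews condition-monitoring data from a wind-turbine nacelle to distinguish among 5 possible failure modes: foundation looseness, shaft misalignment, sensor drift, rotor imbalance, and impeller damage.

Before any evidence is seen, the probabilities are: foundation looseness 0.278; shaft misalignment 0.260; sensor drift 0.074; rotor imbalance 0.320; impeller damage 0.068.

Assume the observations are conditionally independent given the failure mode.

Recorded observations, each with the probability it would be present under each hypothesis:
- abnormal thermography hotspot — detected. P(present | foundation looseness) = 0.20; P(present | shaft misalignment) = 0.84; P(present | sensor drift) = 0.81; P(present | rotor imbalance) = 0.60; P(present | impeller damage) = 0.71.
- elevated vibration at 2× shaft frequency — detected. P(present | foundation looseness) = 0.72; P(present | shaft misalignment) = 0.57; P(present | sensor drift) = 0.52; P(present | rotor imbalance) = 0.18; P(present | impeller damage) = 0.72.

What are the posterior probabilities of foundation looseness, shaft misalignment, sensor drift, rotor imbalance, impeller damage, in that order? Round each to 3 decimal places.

0.151, 0.470, 0.118, 0.130, 0.131

Multiply each prior by the joint likelihood of the evidence pattern:
  foundation looseness: 0.278 × 0.20 × 0.72 = 0.040032
  shaft misalignment: 0.260 × 0.84 × 0.57 = 0.12449
  sensor drift: 0.074 × 0.81 × 0.52 = 0.031169
  rotor imbalance: 0.320 × 0.60 × 0.18 = 0.03456
  impeller damage: 0.068 × 0.71 × 0.72 = 0.034762
Normalizing constant Z = 0.040032 + 0.12449 + 0.031169 + 0.03456 + 0.034762 = 0.26501.
P(foundation looseness | evidence) = 0.040032 / 0.26501 ≈ 0.151
P(shaft misalignment | evidence) = 0.12449 / 0.26501 ≈ 0.470
P(sensor drift | evidence) = 0.031169 / 0.26501 ≈ 0.118
P(rotor imbalance | evidence) = 0.03456 / 0.26501 ≈ 0.130
P(impeller damage | evidence) = 0.034762 / 0.26501 ≈ 0.131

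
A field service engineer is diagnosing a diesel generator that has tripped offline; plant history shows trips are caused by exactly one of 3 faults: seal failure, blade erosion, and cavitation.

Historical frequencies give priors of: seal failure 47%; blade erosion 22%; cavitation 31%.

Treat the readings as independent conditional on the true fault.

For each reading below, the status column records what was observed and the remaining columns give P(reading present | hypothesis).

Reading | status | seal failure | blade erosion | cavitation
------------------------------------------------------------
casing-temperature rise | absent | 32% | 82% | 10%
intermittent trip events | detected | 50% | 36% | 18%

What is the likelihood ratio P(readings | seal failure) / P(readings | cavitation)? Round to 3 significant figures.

Joint likelihood of the reading pattern under each hypothesis (using 1 − P(present | H) for each absent reading):
  seal failure: (1 − 0.32) × 0.50 = 0.34
  cavitation: (1 − 0.10) × 0.18 = 0.162
Bayes factor = 0.34 / 0.162 ≈ 2.10

2.10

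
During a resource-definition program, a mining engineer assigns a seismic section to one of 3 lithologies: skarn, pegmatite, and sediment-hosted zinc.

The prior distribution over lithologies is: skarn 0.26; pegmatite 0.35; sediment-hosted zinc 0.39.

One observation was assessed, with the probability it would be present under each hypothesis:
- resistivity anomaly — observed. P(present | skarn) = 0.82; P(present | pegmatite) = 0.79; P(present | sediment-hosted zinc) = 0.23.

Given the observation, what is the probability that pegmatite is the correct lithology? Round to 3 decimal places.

0.477

For each hypothesis, the unnormalized posterior weight is prior × likelihood:
  skarn: 0.26 × 0.82 = 0.2132
  pegmatite: 0.35 × 0.79 = 0.2765
  sediment-hosted zinc: 0.39 × 0.23 = 0.0897
Marginal likelihood of the evidence = 0.5794.
P(pegmatite | evidence) = 0.2765 / 0.5794 ≈ 0.477.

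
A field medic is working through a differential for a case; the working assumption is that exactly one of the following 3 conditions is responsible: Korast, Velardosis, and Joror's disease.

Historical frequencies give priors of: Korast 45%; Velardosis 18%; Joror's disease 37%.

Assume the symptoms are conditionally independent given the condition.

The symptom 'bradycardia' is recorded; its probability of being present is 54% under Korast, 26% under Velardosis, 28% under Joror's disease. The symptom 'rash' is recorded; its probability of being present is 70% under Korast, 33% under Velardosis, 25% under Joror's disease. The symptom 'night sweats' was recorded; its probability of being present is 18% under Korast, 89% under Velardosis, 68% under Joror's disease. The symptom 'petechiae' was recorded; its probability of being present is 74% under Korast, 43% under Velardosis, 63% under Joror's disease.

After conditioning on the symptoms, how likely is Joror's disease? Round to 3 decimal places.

0.280

By Bayes' rule with conditional independence, the unnormalized weight for each hypothesis is prior × ∏ likelihoods:
  Korast: 0.45 × 0.54 × 0.70 × 0.18 × 0.74 = 0.022657
  Velardosis: 0.18 × 0.26 × 0.33 × 0.89 × 0.43 = 0.0059104
  Joror's disease: 0.37 × 0.28 × 0.25 × 0.68 × 0.63 = 0.011096
Marginal likelihood of the evidence = 0.039663.
P(Joror's disease | evidence) = 0.011096 / 0.039663 ≈ 0.280.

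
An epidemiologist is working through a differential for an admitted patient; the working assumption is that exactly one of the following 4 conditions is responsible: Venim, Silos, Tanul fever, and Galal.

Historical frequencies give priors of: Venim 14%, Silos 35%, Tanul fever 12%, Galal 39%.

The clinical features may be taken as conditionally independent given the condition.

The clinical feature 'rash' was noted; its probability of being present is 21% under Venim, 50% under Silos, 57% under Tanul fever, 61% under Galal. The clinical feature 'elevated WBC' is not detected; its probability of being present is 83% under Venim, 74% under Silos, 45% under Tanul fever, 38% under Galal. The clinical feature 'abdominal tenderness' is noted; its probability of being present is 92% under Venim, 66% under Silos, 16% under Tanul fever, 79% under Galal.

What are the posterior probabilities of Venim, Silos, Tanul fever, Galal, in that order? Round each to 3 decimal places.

0.029, 0.191, 0.038, 0.741

By Bayes' rule with conditional independence, the unnormalized weight for each hypothesis is prior × ∏ likelihoods (using 1 − P(present | H) for each absent clinical feature):
  Venim: 0.14 × 0.21 × (1 − 0.83) × 0.92 = 0.0045982
  Silos: 0.35 × 0.50 × (1 − 0.74) × 0.66 = 0.03003
  Tanul fever: 0.12 × 0.57 × (1 − 0.45) × 0.16 = 0.0060192
  Galal: 0.39 × 0.61 × (1 − 0.38) × 0.79 = 0.11652
The unnormalized weights sum to 0.15717.
P(Venim | evidence) = 0.0045982 / 0.15717 ≈ 0.029
P(Silos | evidence) = 0.03003 / 0.15717 ≈ 0.191
P(Tanul fever | evidence) = 0.0060192 / 0.15717 ≈ 0.038
P(Galal | evidence) = 0.11652 / 0.15717 ≈ 0.741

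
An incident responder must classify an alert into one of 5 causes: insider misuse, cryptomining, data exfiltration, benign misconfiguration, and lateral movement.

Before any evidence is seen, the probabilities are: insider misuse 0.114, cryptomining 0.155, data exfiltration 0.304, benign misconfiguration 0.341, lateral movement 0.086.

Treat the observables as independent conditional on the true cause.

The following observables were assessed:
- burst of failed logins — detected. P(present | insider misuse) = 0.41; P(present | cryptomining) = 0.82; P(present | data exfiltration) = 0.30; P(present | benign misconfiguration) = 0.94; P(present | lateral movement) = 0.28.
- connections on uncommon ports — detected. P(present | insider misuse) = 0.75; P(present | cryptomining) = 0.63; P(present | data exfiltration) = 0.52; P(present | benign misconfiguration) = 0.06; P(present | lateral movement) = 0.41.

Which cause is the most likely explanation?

By Bayes' rule with conditional independence, the unnormalized weight for each hypothesis is prior × ∏ likelihoods:
  insider misuse: 0.114 × 0.41 × 0.75 = 0.035055
  cryptomining: 0.155 × 0.82 × 0.63 = 0.080073
  data exfiltration: 0.304 × 0.30 × 0.52 = 0.047424
  benign misconfiguration: 0.341 × 0.94 × 0.06 = 0.019232
  lateral movement: 0.086 × 0.28 × 0.41 = 0.0098728
Normalizing constant Z = 0.035055 + 0.080073 + 0.047424 + 0.019232 + 0.0098728 = 0.19166.
P(insider misuse | evidence) ≈ 0.035055 / 0.19166 ≈ 0.183
P(cryptomining | evidence) ≈ 0.080073 / 0.19166 ≈ 0.418
P(data exfiltration | evidence) ≈ 0.047424 / 0.19166 ≈ 0.247
P(benign misconfiguration | evidence) ≈ 0.019232 / 0.19166 ≈ 0.100
P(lateral movement | evidence) ≈ 0.0098728 / 0.19166 ≈ 0.052
The largest is 0.418, so cryptomining is most probable.

cryptomining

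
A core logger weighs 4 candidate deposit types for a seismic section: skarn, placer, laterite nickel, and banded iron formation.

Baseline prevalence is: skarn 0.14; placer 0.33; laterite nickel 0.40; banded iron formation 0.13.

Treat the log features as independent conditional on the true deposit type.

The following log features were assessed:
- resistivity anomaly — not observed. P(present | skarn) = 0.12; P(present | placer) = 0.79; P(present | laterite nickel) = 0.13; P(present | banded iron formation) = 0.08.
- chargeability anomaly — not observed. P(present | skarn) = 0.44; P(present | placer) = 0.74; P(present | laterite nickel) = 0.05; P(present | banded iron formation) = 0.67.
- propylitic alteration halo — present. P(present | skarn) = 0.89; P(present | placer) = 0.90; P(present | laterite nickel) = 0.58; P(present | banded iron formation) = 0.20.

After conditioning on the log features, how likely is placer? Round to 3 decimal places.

For each hypothesis, the unnormalized posterior weight is prior × product of the log feature likelihoods (using 1 − P(present | H) for each absent log feature):
  skarn: 0.14 × (1 − 0.12) × (1 − 0.44) × 0.89 = 0.061403
  placer: 0.33 × (1 − 0.79) × (1 − 0.74) × 0.90 = 0.016216
  laterite nickel: 0.40 × (1 − 0.13) × (1 − 0.05) × 0.58 = 0.19175
  banded iron formation: 0.13 × (1 − 0.08) × (1 − 0.67) × 0.20 = 0.0078936
Normalizing constant Z = 0.061403 + 0.016216 + 0.19175 + 0.0078936 = 0.27726.
P(placer | evidence) = 0.016216 / 0.27726 ≈ 0.058.

0.058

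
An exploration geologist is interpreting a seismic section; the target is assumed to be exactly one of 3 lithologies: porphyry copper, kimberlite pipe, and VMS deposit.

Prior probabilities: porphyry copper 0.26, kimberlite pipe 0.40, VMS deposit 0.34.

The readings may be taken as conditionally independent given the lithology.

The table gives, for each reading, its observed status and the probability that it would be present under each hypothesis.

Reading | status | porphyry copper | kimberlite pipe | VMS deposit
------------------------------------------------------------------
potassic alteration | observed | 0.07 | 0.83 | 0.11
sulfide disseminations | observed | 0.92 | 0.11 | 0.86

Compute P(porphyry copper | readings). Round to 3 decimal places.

By Bayes' rule with conditional independence, the unnormalized weight for each hypothesis is prior × ∏ likelihoods:
  porphyry copper: 0.26 × 0.07 × 0.92 = 0.016744
  kimberlite pipe: 0.40 × 0.83 × 0.11 = 0.03652
  VMS deposit: 0.34 × 0.11 × 0.86 = 0.032164
The unnormalized weights sum to 0.085428.
P(porphyry copper | evidence) = 0.016744 / 0.085428 ≈ 0.196.

0.196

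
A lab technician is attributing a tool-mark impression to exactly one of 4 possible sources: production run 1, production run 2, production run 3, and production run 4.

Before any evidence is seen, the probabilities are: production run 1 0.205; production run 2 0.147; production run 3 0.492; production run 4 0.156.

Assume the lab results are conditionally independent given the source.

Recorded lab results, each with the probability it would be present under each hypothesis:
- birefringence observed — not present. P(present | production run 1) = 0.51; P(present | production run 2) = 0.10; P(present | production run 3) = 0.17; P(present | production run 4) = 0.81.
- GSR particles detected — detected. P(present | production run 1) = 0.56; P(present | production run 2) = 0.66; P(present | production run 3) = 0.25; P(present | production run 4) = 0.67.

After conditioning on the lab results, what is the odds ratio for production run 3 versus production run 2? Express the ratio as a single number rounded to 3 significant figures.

1.17

Posterior odds equal prior odds times the likelihood ratio; only the two competing hypotheses matter (using 1 − P(present | H) for each absent lab result).
  production run 3: 0.492 × (1 − 0.17) × 0.25 = 0.10209
  production run 2: 0.147 × (1 − 0.10) × 0.66 = 0.087318
Posterior odds = 0.10209 / 0.087318 ≈ 1.17.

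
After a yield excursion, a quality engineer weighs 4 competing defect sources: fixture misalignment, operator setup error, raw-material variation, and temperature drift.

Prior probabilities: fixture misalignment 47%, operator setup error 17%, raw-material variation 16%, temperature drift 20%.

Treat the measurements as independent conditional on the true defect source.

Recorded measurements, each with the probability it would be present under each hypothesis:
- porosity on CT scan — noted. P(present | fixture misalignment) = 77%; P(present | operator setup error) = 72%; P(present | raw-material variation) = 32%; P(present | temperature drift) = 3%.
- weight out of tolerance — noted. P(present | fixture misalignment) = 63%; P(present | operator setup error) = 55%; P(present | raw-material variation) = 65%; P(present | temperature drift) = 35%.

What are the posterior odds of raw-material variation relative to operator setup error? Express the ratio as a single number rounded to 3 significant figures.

0.494

Posterior odds equal prior odds times the likelihood ratio; only the two competing hypotheses matter.
  raw-material variation: 0.16 × 0.32 × 0.65 = 0.03328
  operator setup error: 0.17 × 0.72 × 0.55 = 0.06732
Posterior odds = 0.03328 / 0.06732 ≈ 0.494.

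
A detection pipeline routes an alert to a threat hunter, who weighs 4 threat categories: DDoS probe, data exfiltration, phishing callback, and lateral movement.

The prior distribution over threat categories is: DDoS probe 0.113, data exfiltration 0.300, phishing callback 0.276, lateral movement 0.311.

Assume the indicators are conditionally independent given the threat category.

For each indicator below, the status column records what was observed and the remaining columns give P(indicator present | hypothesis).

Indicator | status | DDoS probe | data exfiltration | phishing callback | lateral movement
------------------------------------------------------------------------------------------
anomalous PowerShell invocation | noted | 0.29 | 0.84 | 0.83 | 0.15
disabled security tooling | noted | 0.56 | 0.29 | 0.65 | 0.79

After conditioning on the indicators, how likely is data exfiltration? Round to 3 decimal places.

By Bayes' rule with conditional independence, the unnormalized weight for each hypothesis is prior × ∏ likelihoods:
  DDoS probe: 0.113 × 0.29 × 0.56 = 0.018351
  data exfiltration: 0.300 × 0.84 × 0.29 = 0.07308
  phishing callback: 0.276 × 0.83 × 0.65 = 0.1489
  lateral movement: 0.311 × 0.15 × 0.79 = 0.036853
Marginal likelihood of the evidence = 0.27719.
P(data exfiltration | evidence) = 0.07308 / 0.27719 ≈ 0.264.

0.264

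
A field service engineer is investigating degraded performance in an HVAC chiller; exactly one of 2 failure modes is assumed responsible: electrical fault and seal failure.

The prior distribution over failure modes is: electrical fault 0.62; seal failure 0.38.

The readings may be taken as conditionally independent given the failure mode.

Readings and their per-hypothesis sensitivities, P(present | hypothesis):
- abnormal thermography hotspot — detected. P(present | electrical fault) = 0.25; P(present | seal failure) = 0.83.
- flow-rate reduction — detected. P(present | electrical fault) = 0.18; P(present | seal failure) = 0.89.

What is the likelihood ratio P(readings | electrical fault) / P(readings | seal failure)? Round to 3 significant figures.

0.0609

Joint likelihood of the reading pattern under each hypothesis:
  electrical fault: 0.25 × 0.18 = 0.045
  seal failure: 0.83 × 0.89 = 0.7387
Bayes factor = 0.045 / 0.7387 ≈ 0.0609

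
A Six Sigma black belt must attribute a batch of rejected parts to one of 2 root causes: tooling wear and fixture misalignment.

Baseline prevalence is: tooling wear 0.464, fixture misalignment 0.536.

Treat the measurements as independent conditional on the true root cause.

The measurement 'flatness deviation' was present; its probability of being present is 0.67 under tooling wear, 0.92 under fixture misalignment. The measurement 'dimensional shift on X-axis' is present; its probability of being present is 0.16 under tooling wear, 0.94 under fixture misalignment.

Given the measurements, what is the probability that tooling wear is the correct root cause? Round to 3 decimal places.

For each hypothesis, the unnormalized posterior weight is prior × product of the measurement likelihoods:
  tooling wear: 0.464 × 0.67 × 0.16 = 0.049741
  fixture misalignment: 0.536 × 0.92 × 0.94 = 0.46353
Normalizing constant Z = 0.049741 + 0.46353 = 0.51327.
P(tooling wear | evidence) = 0.049741 / 0.51327 ≈ 0.097.

0.097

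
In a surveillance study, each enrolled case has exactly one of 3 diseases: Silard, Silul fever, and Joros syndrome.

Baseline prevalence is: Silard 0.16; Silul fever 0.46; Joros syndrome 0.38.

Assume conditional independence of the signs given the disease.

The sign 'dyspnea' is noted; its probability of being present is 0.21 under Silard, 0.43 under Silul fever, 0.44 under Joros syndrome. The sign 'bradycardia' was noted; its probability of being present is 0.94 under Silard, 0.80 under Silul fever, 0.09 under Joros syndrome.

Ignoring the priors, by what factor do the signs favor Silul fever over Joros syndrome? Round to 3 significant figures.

Take the product of per-sign likelihoods under each hypothesis, then divide.
  Silul fever: 0.43 × 0.80 = 0.344
  Joros syndrome: 0.44 × 0.09 = 0.0396
Bayes factor = 0.344 / 0.0396 ≈ 8.69

8.69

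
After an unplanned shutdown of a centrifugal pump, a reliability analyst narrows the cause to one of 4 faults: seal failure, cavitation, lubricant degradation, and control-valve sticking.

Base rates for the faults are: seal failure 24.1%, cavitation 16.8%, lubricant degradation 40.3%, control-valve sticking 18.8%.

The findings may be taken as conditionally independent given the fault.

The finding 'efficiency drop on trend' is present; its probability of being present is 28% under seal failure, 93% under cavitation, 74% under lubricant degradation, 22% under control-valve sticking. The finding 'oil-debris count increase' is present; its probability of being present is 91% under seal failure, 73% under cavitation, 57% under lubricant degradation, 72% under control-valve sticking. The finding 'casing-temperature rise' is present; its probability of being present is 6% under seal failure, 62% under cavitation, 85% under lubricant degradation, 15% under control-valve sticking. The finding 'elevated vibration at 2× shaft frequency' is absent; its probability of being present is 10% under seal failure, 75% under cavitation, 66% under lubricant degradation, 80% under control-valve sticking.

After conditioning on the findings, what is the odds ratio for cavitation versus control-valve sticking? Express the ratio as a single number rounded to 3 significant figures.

19.8

Posterior odds equal prior odds times the likelihood ratio; only the two competing hypotheses matter (using 1 − P(present | H) for each absent finding).
  cavitation: 0.168 × 0.93 × 0.73 × 0.62 × (1 − 0.75) = 0.017679
  control-valve sticking: 0.188 × 0.22 × 0.72 × 0.15 × (1 − 0.80) = 0.00089338
Posterior odds = 0.017679 / 0.00089338 ≈ 19.8.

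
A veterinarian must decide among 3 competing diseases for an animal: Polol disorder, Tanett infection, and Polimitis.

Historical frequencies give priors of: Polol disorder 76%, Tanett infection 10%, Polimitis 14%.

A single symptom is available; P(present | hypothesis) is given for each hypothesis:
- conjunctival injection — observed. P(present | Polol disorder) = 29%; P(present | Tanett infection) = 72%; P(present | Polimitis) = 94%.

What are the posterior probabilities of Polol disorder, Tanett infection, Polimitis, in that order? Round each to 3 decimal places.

Multiply each prior by the likelihood of the symptom:
  Polol disorder: 0.76 × 0.29 = 0.2204
  Tanett infection: 0.10 × 0.72 = 0.072
  Polimitis: 0.14 × 0.94 = 0.1316
Marginal likelihood of the evidence = 0.424.
P(Polol disorder | evidence) = 0.2204 / 0.424 ≈ 0.520
P(Tanett infection | evidence) = 0.072 / 0.424 ≈ 0.170
P(Polimitis | evidence) = 0.1316 / 0.424 ≈ 0.310

0.520, 0.170, 0.310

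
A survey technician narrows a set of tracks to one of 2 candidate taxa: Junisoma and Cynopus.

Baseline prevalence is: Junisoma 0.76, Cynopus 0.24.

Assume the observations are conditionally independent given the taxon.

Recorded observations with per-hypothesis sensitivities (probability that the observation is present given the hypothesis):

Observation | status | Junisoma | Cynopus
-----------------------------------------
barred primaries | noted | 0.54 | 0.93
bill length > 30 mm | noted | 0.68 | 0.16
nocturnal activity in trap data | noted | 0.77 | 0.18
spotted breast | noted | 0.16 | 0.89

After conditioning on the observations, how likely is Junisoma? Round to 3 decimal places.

0.857

For each hypothesis, the unnormalized posterior weight is prior × product of the observation likelihoods:
  Junisoma: 0.76 × 0.54 × 0.68 × 0.77 × 0.16 = 0.034382
  Cynopus: 0.24 × 0.93 × 0.16 × 0.18 × 0.89 = 0.0057211
The unnormalized weights sum to 0.040103.
P(Junisoma | evidence) = 0.034382 / 0.040103 ≈ 0.857.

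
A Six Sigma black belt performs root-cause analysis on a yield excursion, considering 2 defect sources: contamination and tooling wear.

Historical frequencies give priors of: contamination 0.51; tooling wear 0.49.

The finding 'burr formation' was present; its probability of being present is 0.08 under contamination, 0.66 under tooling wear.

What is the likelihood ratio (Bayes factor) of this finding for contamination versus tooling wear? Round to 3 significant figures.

Likelihood of this finding under each hypothesis:
  contamination: 0.08
  tooling wear: 0.66
Bayes factor = 0.08 / 0.66 ≈ 0.121

0.121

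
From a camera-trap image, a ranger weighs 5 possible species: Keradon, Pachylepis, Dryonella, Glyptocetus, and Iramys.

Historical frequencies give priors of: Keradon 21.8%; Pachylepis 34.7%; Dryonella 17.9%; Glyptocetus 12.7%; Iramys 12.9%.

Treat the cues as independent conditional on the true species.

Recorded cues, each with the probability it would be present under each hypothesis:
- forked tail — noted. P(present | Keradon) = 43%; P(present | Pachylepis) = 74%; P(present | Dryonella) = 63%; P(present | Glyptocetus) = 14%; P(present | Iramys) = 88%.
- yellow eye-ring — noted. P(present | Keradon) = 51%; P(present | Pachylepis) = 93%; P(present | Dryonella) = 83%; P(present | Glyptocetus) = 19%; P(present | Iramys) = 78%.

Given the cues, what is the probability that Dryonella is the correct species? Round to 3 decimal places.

For each hypothesis, the unnormalized posterior weight is prior × product of the cue likelihoods:
  Keradon: 0.218 × 0.43 × 0.51 = 0.047807
  Pachylepis: 0.347 × 0.74 × 0.93 = 0.23881
  Dryonella: 0.179 × 0.63 × 0.83 = 0.093599
  Glyptocetus: 0.127 × 0.14 × 0.19 = 0.0033782
  Iramys: 0.129 × 0.88 × 0.78 = 0.088546
Normalizing constant Z = 0.047807 + 0.23881 + 0.093599 + 0.0033782 + 0.088546 = 0.47214.
P(Dryonella | evidence) = 0.093599 / 0.47214 ≈ 0.198.

0.198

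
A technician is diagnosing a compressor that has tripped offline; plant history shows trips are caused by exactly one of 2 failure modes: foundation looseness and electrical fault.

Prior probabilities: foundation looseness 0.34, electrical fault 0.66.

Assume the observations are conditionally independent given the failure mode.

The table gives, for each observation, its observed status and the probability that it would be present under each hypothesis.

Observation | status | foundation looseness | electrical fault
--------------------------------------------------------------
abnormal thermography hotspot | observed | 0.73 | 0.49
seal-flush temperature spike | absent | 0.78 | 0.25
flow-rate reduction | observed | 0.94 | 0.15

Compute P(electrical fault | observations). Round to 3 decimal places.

By Bayes' rule with conditional independence, the unnormalized weight for each hypothesis is prior × ∏ likelihoods (using 1 − P(present | H) for each absent observation):
  foundation looseness: 0.34 × 0.73 × (1 − 0.78) × 0.94 = 0.051328
  electrical fault: 0.66 × 0.49 × (1 − 0.25) × 0.15 = 0.036382
The unnormalized weights sum to 0.08771.
P(electrical fault | evidence) = 0.036382 / 0.08771 ≈ 0.415.

0.415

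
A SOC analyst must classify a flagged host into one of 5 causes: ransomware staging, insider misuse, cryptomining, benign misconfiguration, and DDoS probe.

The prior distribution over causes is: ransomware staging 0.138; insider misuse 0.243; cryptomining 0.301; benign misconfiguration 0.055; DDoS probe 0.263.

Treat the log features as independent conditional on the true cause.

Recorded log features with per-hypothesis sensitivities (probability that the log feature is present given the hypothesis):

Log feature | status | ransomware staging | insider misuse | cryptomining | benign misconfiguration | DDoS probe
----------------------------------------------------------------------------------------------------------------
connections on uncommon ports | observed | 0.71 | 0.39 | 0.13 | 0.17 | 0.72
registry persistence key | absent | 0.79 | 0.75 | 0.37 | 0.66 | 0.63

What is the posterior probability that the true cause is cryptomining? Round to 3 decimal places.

0.173

Multiply each prior by the joint likelihood of the log feature pattern (using 1 − P(present | H) for each absent log feature):
  ransomware staging: 0.138 × 0.71 × (1 − 0.79) = 0.020576
  insider misuse: 0.243 × 0.39 × (1 − 0.75) = 0.023693
  cryptomining: 0.301 × 0.13 × (1 − 0.37) = 0.024652
  benign misconfiguration: 0.055 × 0.17 × (1 − 0.66) = 0.003179
  DDoS probe: 0.263 × 0.72 × (1 − 0.63) = 0.070063
The unnormalized weights sum to 0.14216.
P(cryptomining | evidence) = 0.024652 / 0.14216 ≈ 0.173.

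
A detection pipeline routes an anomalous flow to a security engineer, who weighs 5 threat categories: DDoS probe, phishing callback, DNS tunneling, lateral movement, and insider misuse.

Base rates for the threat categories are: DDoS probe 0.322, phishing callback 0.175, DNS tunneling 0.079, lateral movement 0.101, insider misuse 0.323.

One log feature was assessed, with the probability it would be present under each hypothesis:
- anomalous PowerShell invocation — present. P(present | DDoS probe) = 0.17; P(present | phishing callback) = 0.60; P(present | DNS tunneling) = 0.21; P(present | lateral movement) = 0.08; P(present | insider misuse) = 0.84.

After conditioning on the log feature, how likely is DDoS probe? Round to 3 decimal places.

0.120

By Bayes' rule, the unnormalized weight for each hypothesis is prior × likelihood:
  DDoS probe: 0.322 × 0.17 = 0.05474
  phishing callback: 0.175 × 0.60 = 0.105
  DNS tunneling: 0.079 × 0.21 = 0.01659
  lateral movement: 0.101 × 0.08 = 0.00808
  insider misuse: 0.323 × 0.84 = 0.27132
Marginal likelihood of the evidence = 0.45573.
P(DDoS probe | evidence) = 0.05474 / 0.45573 ≈ 0.120.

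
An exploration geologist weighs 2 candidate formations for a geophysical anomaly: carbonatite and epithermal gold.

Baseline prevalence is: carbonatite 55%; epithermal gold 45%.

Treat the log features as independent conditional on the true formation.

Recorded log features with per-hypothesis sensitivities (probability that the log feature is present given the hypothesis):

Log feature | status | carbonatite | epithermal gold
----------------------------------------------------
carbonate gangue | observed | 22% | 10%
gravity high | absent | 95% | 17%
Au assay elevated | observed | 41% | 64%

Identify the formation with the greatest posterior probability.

Multiply each prior by the joint likelihood of the log feature pattern (using 1 − P(present | H) for each absent log feature):
  carbonatite: 0.55 × 0.22 × (1 − 0.95) × 0.41 = 0.0024805
  epithermal gold: 0.45 × 0.10 × (1 − 0.17) × 0.64 = 0.023904
Marginal likelihood of the evidence = 0.026385.
P(carbonatite | evidence) ≈ 0.0024805 / 0.026385 ≈ 0.094
P(epithermal gold | evidence) ≈ 0.023904 / 0.026385 ≈ 0.906
The largest is 0.906, so epithermal gold is most probable.

epithermal gold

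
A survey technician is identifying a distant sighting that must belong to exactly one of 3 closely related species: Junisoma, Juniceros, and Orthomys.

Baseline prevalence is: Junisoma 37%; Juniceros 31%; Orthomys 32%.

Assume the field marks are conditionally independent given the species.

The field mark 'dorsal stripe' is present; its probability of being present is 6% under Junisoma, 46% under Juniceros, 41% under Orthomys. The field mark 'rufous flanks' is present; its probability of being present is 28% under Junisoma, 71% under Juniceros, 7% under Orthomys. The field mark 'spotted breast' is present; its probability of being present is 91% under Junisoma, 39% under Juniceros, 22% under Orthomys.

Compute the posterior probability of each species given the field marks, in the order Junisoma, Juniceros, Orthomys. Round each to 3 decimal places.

0.120, 0.837, 0.043

By Bayes' rule with conditional independence, the unnormalized weight for each hypothesis is prior × ∏ likelihoods:
  Junisoma: 0.37 × 0.06 × 0.28 × 0.91 = 0.0056566
  Juniceros: 0.31 × 0.46 × 0.71 × 0.39 = 0.039486
  Orthomys: 0.32 × 0.41 × 0.07 × 0.22 = 0.0020205
Normalizing constant Z = 0.0056566 + 0.039486 + 0.0020205 = 0.047163.
P(Junisoma | evidence) = 0.0056566 / 0.047163 ≈ 0.120
P(Juniceros | evidence) = 0.039486 / 0.047163 ≈ 0.837
P(Orthomys | evidence) = 0.0020205 / 0.047163 ≈ 0.043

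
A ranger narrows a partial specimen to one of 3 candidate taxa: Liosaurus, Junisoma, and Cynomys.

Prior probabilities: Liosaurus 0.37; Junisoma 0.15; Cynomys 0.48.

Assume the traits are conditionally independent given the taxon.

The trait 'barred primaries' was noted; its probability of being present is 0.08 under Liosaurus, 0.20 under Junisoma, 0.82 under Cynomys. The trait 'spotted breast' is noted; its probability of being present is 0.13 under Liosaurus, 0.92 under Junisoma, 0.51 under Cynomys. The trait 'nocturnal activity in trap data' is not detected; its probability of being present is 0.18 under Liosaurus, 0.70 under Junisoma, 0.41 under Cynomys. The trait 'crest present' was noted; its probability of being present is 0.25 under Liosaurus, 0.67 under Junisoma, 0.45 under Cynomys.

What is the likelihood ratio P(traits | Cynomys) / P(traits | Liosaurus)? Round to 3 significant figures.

The Bayes factor is the ratio of the joint likelihoods of the trait pattern under the two hypotheses (using 1 − P(present | H) for each absent trait).
  Cynomys: 0.82 × 0.51 × (1 − 0.41) × 0.45 = 0.11103
  Liosaurus: 0.08 × 0.13 × (1 − 0.18) × 0.25 = 0.002132
Bayes factor = 0.11103 / 0.002132 ≈ 52.1

52.1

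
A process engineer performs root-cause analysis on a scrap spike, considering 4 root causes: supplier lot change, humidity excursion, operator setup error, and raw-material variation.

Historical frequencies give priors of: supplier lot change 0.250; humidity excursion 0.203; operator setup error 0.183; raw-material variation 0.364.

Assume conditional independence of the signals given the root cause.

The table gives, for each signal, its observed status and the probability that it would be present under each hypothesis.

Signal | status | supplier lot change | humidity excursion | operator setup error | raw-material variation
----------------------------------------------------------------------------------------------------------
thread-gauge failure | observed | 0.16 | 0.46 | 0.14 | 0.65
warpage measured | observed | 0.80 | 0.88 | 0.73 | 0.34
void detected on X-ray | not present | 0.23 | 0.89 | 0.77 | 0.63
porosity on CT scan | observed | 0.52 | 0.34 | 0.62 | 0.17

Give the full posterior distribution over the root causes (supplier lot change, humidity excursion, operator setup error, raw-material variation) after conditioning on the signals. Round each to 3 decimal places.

Multiply each prior by the joint likelihood of the signal pattern (using 1 − P(present | H) for each absent signal):
  supplier lot change: 0.250 × 0.16 × 0.80 × (1 − 0.23) × 0.52 = 0.012813
  humidity excursion: 0.203 × 0.46 × 0.88 × (1 − 0.89) × 0.34 = 0.0030733
  operator setup error: 0.183 × 0.14 × 0.73 × (1 − 0.77) × 0.62 = 0.002667
  raw-material variation: 0.364 × 0.65 × 0.34 × (1 − 0.63) × 0.17 = 0.0050599
Marginal likelihood of the evidence = 0.023613.
P(supplier lot change | evidence) = 0.012813 / 0.023613 ≈ 0.543
P(humidity excursion | evidence) = 0.0030733 / 0.023613 ≈ 0.130
P(operator setup error | evidence) = 0.002667 / 0.023613 ≈ 0.113
P(raw-material variation | evidence) = 0.0050599 / 0.023613 ≈ 0.214

0.543, 0.130, 0.113, 0.214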